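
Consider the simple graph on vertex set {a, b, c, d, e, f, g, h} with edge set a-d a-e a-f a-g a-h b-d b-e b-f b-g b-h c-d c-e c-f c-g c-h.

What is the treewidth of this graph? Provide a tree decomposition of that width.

Treewidth 3.
One such decomposition:
Bags: B1 = {a, b, c, d}  B2 = {a, b, c, g}  B3 = {a, b, c, h}  B4 = {a, b, c, f}  B5 = {a, b, c, e}
Tree: B1–B2, B2–B3, B3–B4, B4–B5

Each bag holds 4 vertices, so the decomposition has width 3, which upper-bounds the treewidth. For the lower bound: the 4 vertex sets {a,d}, {c,g}, {b}, {h} are disjoint, each induces a connected subgraph, and every pair is joined by at least one edge of G. Contracting each set to a single vertex therefore yields K_{4} as a minor, and since treewidth is minor-monotone, tw(G) ≥ tw(K_{4}) = 3. The upper and lower bounds meet at 3, so that is the treewidth.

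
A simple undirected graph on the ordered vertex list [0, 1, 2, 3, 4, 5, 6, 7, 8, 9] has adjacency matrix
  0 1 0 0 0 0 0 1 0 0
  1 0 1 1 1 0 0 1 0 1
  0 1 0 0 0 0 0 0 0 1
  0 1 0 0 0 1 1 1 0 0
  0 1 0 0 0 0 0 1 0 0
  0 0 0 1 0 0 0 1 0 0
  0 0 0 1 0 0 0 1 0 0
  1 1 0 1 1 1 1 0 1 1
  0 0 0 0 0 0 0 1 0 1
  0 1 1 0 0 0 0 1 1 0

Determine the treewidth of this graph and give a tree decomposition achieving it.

Treewidth 2.
One optimal decomposition is:
Bags: B1 = {1, 7, 9}  B2 = {1, 2, 9}  B3 = {0, 1, 7}  B4 = {1, 4, 7}  B5 = {7, 8, 9}  B6 = {1, 3, 7}  B7 = {3, 6, 7}  B8 = {3, 5, 7}
Tree: B1–B2, B1–B3, B3–B4, B1–B5, B3–B6, B6–B7, B6–B8

Each bag holds 3 vertices, so the decomposition has width 2, which upper-bounds the treewidth. Conversely, {1, 2, 9} is a clique of size 3, and the vertices of any clique must share a bag in every tree decomposition; so some bag has ≥ 3 vertices and tw(G) ≥ 2. The upper and lower bounds meet at 2, so that is the treewidth.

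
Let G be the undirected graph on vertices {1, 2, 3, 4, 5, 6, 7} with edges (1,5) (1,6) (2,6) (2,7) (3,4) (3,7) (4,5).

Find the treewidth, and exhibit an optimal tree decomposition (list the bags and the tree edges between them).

Treewidth 2.
One optimal decomposition is:
Bags: B1 = {2, 3, 7}  B2 = {2, 3, 4}  B3 = {2, 4, 5}  B4 = {1, 2, 5}  B5 = {1, 2, 6}
Tree: B1–B2, B2–B3, B3–B4, B4–B5

The largest bag has 3 vertices, giving width 2; this decomposition certifies tw(G) ≤ 2. For the lower bound, G contains the cycle 2–7–3–4–5–1–6–2, so G is not a forest; only forests have treewidth ≤ 1, hence tw(G) ≥ 2. Therefore the treewidth is 2.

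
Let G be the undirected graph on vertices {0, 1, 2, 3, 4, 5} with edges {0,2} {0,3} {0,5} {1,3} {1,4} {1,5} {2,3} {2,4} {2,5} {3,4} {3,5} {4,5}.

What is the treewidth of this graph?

3

A width-3 tree decomposition is:
Bags: B1 = {2, 3, 4, 5}  B2 = {0, 2, 3, 5}  B3 = {1, 3, 4, 5}
Tree: B1–B2, B1–B3
Each bag holds 4 vertices, so the decomposition has width 3, which upper-bounds the treewidth. For the lower bound, the 4 vertices {1, 3, 4, 5} are pairwise adjacent, and any tree decomposition puts a clique entirely inside one bag — forcing width ≥ 3. The upper and lower bounds meet at 3, so that is the treewidth.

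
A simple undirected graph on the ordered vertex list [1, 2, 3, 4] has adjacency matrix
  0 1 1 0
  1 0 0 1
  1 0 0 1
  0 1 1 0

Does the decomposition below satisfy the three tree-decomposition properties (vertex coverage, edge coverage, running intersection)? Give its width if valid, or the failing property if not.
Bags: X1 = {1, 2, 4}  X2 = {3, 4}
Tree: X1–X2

A tree decomposition must satisfy three properties: every vertex lies in some bag; for every edge, both endpoints lie together in some bag; and for every vertex, the bags containing it form a connected subtree. Here edge (1,3) lies in no bag, so the decomposition is invalid.

No — edge (1,3) lies in no bag.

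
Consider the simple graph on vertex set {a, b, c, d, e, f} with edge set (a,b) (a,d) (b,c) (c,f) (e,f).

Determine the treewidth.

1

A width-1 tree decomposition is:
Bags: B1 = {e, f}  B2 = {c, f}  B3 = {b, c}  B4 = {a, b}  B5 = {a, d}
Tree: B1–B2, B2–B3, B3–B4, B4–B5
The largest bag has 2 vertices, giving width 1; this decomposition certifies tw(G) ≤ 1. Any graph with an edge has treewidth ≥ 1, and G has the edge e–f. Combining the bounds, tw(G) = 1.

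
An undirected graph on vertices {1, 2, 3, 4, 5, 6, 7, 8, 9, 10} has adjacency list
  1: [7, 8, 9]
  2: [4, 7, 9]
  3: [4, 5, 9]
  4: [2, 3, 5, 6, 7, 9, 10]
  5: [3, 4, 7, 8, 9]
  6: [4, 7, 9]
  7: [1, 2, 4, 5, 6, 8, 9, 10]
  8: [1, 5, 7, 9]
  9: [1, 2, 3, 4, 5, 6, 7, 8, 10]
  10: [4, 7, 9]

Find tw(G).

3

A width-3 tree decomposition is:
Bags: B1 = {5, 7, 8, 9}  B2 = {4, 5, 7, 9}  B3 = {1, 7, 8, 9}  B4 = {3, 4, 5, 9}  B5 = {2, 4, 7, 9}  B6 = {4, 7, 9, 10}  B7 = {4, 6, 7, 9}
Tree: B1–B2, B1–B3, B2–B4, B2–B5, B5–B6, B6–B7
Every bag has size at most 4, so the width is 4 − 1 = 3 and tw(G) ≤ 3. For the lower bound, the 4 vertices {3, 4, 5, 9} are pairwise adjacent, and any tree decomposition puts a clique entirely inside one bag — forcing width ≥ 3. The upper and lower bounds meet at 3, so that is the treewidth.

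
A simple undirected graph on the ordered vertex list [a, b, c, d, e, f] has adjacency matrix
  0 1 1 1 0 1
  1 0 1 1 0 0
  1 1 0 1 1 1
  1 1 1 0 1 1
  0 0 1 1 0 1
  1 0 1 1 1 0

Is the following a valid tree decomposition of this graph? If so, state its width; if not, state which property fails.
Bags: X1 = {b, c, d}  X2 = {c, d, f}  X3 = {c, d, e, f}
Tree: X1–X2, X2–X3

A tree decomposition must satisfy three properties: every vertex lies in some bag; for every edge, both endpoints lie together in some bag; and for every vertex, the bags containing it form a connected subtree. Here vertex a appears in no bag, so the decomposition is invalid.

No — vertex a appears in no bag.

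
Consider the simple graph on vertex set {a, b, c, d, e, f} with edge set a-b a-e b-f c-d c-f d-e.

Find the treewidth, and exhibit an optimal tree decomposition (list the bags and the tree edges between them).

Treewidth 2.
Bags: B1 = {c, d, f}  B2 = {b, d, f}  B3 = {a, b, d}  B4 = {a, d, e}
Tree: B1–B2, B2–B3, B3–B4

Every bag has size at most 3, so the width is 3 − 1 = 2 and tw(G) ≤ 2. For the lower bound, G contains the cycle d–c–f–b–a–e–d, so G is not a forest; only forests have treewidth ≤ 1, hence tw(G) ≥ 2. Hence tw(G) = 2 exactly.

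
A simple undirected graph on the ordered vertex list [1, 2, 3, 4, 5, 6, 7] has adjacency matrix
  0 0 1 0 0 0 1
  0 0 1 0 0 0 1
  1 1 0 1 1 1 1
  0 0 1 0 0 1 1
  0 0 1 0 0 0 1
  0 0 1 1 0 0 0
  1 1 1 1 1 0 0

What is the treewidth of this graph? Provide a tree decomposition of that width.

The largest bag has 3 vertices, giving width 2; this decomposition certifies tw(G) ≤ 2. For the lower bound, the 3 vertices {3, 4, 6} are pairwise adjacent, and any tree decomposition puts a clique entirely inside one bag — forcing width ≥ 2. Combining the bounds, tw(G) = 2.

Treewidth 2.
One optimal decomposition is:
Bags: B1 = {3, 4, 7}  B2 = {1, 3, 7}  B3 = {2, 3, 7}  B4 = {3, 5, 7}  B5 = {3, 4, 6}
Tree: B1–B2, B2–B3, B1–B4, B1–B5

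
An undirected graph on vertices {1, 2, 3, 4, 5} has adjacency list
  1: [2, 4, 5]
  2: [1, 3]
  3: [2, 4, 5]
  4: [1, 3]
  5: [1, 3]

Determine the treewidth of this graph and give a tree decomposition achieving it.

Each bag holds 3 vertices, so the decomposition has width 2, which upper-bounds the treewidth. For the lower bound, G contains the cycle 3–4–1–5–3, so G is not a forest; only forests have treewidth ≤ 1, hence tw(G) ≥ 2. The upper and lower bounds meet at 2, so that is the treewidth.

Treewidth 2.
One such decomposition:
Bags: B1 = {1, 3, 4}  B2 = {1, 3, 5}  B3 = {1, 2, 3}
Tree: B1–B2, B2–B3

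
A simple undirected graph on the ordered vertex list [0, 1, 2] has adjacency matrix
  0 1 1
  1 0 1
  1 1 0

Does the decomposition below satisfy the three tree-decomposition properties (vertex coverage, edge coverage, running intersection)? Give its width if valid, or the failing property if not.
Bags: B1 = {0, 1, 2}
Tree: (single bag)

Yes; width 2.

Checking the three conditions: (i) the bags cover all of {0, 1, 2}; (ii) for each edge, some bag contains both endpoints; (iii) the bags containing any fixed vertex form a subtree. All hold, so the decomposition is valid with width 3 − 1 = 2.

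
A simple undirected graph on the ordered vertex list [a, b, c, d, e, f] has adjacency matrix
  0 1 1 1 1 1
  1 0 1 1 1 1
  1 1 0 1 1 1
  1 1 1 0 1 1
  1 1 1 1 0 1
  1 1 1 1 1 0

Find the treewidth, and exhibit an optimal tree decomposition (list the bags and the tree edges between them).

A single bag containing all 6 vertices is trivially a valid decomposition of width 5. On the other hand G contains the 6-clique {a, b, c, d, e, f}. A clique must lie in a single bag of any decomposition, so no decomposition can have width below 5. Hence tw(G) = 5 exactly.

Treewidth 5.
One optimal decomposition is:
Bags: B1 = {a, b, c, d, e, f}
Tree: (single bag)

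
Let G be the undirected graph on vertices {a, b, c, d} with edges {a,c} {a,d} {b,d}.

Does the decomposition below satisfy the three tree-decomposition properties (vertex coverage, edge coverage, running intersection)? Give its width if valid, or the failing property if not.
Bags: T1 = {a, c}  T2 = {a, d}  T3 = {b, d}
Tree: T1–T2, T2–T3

Every vertex of G appears in some bag (union = {a, b, c, d}); every edge is covered by a bag; and for each vertex v the set of bags containing v is connected in the bag tree. The decomposition is therefore valid. The largest bag has 2 vertices, so the width is 1.

Yes; width 1.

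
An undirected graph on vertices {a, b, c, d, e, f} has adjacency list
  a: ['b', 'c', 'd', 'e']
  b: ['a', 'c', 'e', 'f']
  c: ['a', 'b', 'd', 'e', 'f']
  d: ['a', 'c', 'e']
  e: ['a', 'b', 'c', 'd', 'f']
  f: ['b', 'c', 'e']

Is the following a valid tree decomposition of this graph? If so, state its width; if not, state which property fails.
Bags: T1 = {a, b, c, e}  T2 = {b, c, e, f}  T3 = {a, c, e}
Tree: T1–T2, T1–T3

A tree decomposition must satisfy three properties: every vertex lies in some bag; for every edge, both endpoints lie together in some bag; and for every vertex, the bags containing it form a connected subtree. Here vertex d appears in no bag, so the decomposition is invalid.

No — vertex d appears in no bag.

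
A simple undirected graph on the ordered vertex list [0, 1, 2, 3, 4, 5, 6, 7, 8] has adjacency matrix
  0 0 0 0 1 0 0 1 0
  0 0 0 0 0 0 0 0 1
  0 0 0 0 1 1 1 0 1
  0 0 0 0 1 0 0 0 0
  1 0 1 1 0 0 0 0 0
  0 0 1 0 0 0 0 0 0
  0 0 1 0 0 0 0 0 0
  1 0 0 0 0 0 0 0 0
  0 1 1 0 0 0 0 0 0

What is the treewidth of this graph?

A width-1 tree decomposition is:
Bags: B1 = {2, 8}  B2 = {2, 4}  B3 = {0, 4}  B4 = {2, 6}  B5 = {3, 4}  B6 = {0, 7}  B7 = {1, 8}  B8 = {2, 5}
Tree: B1–B2, B2–B3, B2–B4, B3–B5, B3–B6, B1–B7, B1–B8
Each bag holds 2 vertices, so the decomposition has width 1, which upper-bounds the treewidth. G has an edge, so its treewidth is at least 1. Therefore the treewidth is 1.

1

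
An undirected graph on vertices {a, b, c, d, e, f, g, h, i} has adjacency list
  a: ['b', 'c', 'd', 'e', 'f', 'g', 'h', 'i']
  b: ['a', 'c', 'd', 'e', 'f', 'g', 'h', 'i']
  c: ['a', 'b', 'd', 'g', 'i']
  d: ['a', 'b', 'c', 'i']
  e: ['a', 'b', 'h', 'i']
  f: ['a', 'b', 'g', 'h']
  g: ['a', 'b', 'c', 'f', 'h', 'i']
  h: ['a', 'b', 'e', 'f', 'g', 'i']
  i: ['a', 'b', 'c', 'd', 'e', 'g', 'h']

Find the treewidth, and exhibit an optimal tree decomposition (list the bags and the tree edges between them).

Treewidth 4.
Bags: B1 = {a, b, g, h, i}  B2 = {a, b, e, h, i}  B3 = {a, b, c, g, i}  B4 = {a, b, c, d, i}  B5 = {a, b, f, g, h}
Tree: B1–B2, B1–B3, B3–B4, B1–B5

Every bag has size at most 5, so the width is 5 − 1 = 4 and tw(G) ≤ 4. On the other hand G contains the 5-clique {a, b, f, g, h}. A clique must lie in a single bag of any decomposition, so no decomposition can have width below 4. Combining the bounds, tw(G) = 4.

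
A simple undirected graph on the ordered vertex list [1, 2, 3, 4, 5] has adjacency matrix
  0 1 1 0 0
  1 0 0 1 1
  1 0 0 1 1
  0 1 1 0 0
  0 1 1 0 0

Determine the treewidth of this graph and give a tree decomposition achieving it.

Treewidth 2.
One optimal decomposition is:
Bags: B1 = {2, 3, 4}  B2 = {1, 2, 3}  B3 = {2, 3, 5}
Tree: B1–B2, B2–B3

The largest bag has 3 vertices, giving width 2; this decomposition certifies tw(G) ≤ 2. For the lower bound, G contains the cycle 4–2–1–3–4, so G is not a forest; only forests have treewidth ≤ 1, hence tw(G) ≥ 2. Hence tw(G) = 2 exactly.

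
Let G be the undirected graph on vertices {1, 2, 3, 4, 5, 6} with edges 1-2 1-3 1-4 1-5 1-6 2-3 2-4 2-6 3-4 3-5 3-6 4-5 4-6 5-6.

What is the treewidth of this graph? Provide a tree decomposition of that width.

Treewidth 4.
One such decomposition:
Bags: B1 = {1, 3, 4, 5, 6}  B2 = {1, 2, 3, 4, 6}
Tree: B1–B2

Every bag has size at most 5, so the width is 5 − 1 = 4 and tw(G) ≤ 4. For the lower bound, the 5 vertices {1, 2, 3, 4, 6} are pairwise adjacent, and any tree decomposition puts a clique entirely inside one bag — forcing width ≥ 4. Therefore the treewidth is 4.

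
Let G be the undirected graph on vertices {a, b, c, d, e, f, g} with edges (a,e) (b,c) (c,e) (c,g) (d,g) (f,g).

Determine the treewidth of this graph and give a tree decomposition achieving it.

Every bag has size at most 2, so the width is 2 − 1 = 1 and tw(G) ≤ 1. G has an edge, so its treewidth is at least 1. The upper and lower bounds meet at 1, so that is the treewidth.

Treewidth 1.
One optimal decomposition is:
Bags: B1 = {c, g}  B2 = {b, c}  B3 = {d, g}  B4 = {c, e}  B5 = {f, g}  B6 = {a, e}
Tree: B1–B2, B1–B3, B1–B4, B3–B5, B4–B6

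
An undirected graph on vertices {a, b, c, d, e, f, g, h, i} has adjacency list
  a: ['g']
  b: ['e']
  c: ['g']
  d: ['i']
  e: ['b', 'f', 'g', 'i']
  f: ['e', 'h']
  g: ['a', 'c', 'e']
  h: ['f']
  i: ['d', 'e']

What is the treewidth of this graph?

A width-1 tree decomposition is:
Bags: B1 = {e, i}  B2 = {d, i}  B3 = {e, g}  B4 = {c, g}  B5 = {a, g}  B6 = {b, e}  B7 = {e, f}  B8 = {f, h}
Tree: B1–B2, B1–B3, B3–B4, B4–B5, B3–B6, B6–B7, B7–B8
Each bag holds 2 vertices, so the decomposition has width 1, which upper-bounds the treewidth. Any graph with an edge has treewidth ≥ 1, and G has the edge i–e. The upper and lower bounds meet at 1, so that is the treewidth.

1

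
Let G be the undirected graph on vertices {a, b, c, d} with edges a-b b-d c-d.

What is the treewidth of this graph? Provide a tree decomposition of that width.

The largest bag has 2 vertices, giving width 1; this decomposition certifies tw(G) ≤ 1. G has an edge, so its treewidth is at least 1. Therefore the treewidth is 1.

Treewidth 1.
One optimal decomposition is:
Bags: B1 = {c, d}  B2 = {b, d}  B3 = {a, b}
Tree: B1–B2, B2–B3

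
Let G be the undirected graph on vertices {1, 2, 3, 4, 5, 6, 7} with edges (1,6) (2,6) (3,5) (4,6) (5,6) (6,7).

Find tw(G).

1

A width-1 tree decomposition is:
Bags: B1 = {5, 6}  B2 = {1, 6}  B3 = {4, 6}  B4 = {6, 7}  B5 = {3, 5}  B6 = {2, 6}
Tree: B1–B2, B2–B3, B1–B4, B1–B5, B4–B6
The largest bag has 2 vertices, giving width 1; this decomposition certifies tw(G) ≤ 1. G has an edge, so its treewidth is at least 1. Combining the bounds, tw(G) = 1.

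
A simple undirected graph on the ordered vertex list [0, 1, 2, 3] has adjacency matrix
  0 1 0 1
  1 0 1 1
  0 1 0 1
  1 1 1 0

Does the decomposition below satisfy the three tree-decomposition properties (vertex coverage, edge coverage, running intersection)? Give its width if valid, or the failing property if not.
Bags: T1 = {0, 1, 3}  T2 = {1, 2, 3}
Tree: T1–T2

Checking the three conditions: (i) the bags cover all of {0, 1, 2, 3}; (ii) for each edge, some bag contains both endpoints; (iii) the bags containing any fixed vertex form a subtree. All hold, so the decomposition is valid with width 3 − 1 = 2.

Yes; width 2.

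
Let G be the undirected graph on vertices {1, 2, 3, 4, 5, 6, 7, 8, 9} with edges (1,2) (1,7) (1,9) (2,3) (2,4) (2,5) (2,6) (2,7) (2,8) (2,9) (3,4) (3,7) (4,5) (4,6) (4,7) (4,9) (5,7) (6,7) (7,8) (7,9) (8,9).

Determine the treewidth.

3

A width-3 tree decomposition is:
Bags: B1 = {2, 3, 4, 7}  B2 = {2, 4, 5, 7}  B3 = {2, 4, 7, 9}  B4 = {2, 7, 8, 9}  B5 = {2, 4, 6, 7}  B6 = {1, 2, 7, 9}
Tree: B1–B2, B2–B3, B3–B4, B1–B5, B4–B6
Each bag holds 4 vertices, so the decomposition has width 3, which upper-bounds the treewidth. For the lower bound, the 4 vertices {2, 7, 8, 9} are pairwise adjacent, and any tree decomposition puts a clique entirely inside one bag — forcing width ≥ 3. Hence tw(G) = 3 exactly.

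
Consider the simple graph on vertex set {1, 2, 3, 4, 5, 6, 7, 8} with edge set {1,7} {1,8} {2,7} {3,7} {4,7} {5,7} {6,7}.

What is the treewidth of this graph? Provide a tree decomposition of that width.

Treewidth 1.
One such decomposition:
Bags: B1 = {6, 7}  B2 = {5, 7}  B3 = {3, 7}  B4 = {1, 7}  B5 = {4, 7}  B6 = {2, 7}  B7 = {1, 8}
Tree: B1–B2, B1–B3, B3–B4, B4–B5, B4–B6, B4–B7

The largest bag has 2 vertices, giving width 1; this decomposition certifies tw(G) ≤ 1. Since G has at least one edge (e.g. 7–6), it is not an edgeless graph, so tw(G) ≥ 1. Hence tw(G) = 1 exactly.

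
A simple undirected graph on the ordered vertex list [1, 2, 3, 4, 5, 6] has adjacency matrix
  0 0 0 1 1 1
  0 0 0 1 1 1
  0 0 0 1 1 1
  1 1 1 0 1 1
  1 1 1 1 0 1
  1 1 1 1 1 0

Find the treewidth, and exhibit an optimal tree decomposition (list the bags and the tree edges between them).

Treewidth 3.
One such decomposition:
Bags: B1 = {3, 4, 5, 6}  B2 = {1, 4, 5, 6}  B3 = {2, 4, 5, 6}
Tree: B1–B2, B2–B3

Every bag has size at most 4, so the width is 4 − 1 = 3 and tw(G) ≤ 3. Conversely, {1, 4, 5, 6} is a clique of size 4, and the vertices of any clique must share a bag in every tree decomposition; so some bag has ≥ 4 vertices and tw(G) ≥ 3. Therefore the treewidth is 3.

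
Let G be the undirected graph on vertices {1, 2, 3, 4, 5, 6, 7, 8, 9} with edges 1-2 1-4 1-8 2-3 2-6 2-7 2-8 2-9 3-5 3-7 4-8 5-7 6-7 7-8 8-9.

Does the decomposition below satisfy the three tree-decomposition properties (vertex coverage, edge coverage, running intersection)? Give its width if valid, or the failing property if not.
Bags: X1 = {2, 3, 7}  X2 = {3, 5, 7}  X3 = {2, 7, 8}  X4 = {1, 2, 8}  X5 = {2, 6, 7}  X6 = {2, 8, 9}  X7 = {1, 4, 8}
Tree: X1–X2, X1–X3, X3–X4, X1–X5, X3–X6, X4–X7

Yes; width 2.

Every vertex of G appears in some bag (union = {1, 2, 3, 4, 5, 6, 7, 8, 9}); every edge is covered by a bag; and for each vertex v the set of bags containing v is connected in the bag tree. The decomposition is therefore valid. The largest bag has 3 vertices, so the width is 2.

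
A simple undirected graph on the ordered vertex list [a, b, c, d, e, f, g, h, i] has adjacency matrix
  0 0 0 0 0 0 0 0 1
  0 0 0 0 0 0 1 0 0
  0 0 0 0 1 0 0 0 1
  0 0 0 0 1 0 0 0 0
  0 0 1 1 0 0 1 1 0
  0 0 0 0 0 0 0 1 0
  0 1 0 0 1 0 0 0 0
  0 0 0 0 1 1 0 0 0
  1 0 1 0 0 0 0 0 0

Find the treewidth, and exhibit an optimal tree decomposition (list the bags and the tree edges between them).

Treewidth 1.
One such decomposition:
Bags: B1 = {c, i}  B2 = {c, e}  B3 = {d, e}  B4 = {a, i}  B5 = {e, g}  B6 = {e, h}  B7 = {b, g}  B8 = {f, h}
Tree: B1–B2, B2–B3, B1–B4, B3–B5, B5–B6, B5–B7, B6–B8

Every bag has size at most 2, so the width is 2 − 1 = 1 and tw(G) ≤ 1. Since G has at least one edge (e.g. c–i), it is not an edgeless graph, so tw(G) ≥ 1. Therefore the treewidth is 1.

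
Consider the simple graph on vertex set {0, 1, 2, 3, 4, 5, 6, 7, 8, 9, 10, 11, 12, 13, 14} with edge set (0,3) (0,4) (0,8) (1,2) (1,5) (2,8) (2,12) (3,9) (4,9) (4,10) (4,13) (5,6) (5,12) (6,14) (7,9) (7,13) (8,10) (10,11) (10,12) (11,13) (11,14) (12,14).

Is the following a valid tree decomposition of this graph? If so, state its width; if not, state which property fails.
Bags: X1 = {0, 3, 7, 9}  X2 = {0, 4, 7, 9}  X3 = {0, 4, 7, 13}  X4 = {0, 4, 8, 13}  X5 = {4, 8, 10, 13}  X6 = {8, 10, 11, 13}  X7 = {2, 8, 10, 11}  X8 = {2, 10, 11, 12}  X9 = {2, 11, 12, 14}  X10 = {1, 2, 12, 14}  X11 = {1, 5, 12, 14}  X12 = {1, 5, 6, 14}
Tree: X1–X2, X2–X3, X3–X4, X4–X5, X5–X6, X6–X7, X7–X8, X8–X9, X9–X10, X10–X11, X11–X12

Every vertex of G appears in some bag (union = {0, 1, 2, 3, 4, 5, 6, 7, 8, 9, 10, 11, 12, 13, 14}); every edge is covered by a bag; and for each vertex v the set of bags containing v is connected in the bag tree. The decomposition is therefore valid. The largest bag has 4 vertices, so the width is 3.

Yes; width 3.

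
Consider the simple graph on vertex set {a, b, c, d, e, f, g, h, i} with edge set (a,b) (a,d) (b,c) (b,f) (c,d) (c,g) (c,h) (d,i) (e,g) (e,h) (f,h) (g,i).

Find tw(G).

3

A width-3 tree decomposition is:
Bags: B1 = {b, e, f, h}  B2 = {b, c, e, h}  B3 = {b, c, e, g}  B4 = {a, b, c, g}  B5 = {a, c, d, g}  B6 = {a, d, g, i}
Tree: B1–B2, B2–B3, B3–B4, B4–B5, B5–B6
The largest bag has 4 vertices, giving width 3; this decomposition certifies tw(G) ≤ 3. For the lower bound: the 4 vertex sets {e,f,h}, {b}, {c}, {a,d,g,i} are disjoint, each induces a connected subgraph, and every pair is joined by at least one edge of G. Contracting each set to a single vertex therefore yields K_{4} as a minor, and since treewidth is minor-monotone, tw(G) ≥ tw(K_{4}) = 3. The upper and lower bounds meet at 3, so that is the treewidth.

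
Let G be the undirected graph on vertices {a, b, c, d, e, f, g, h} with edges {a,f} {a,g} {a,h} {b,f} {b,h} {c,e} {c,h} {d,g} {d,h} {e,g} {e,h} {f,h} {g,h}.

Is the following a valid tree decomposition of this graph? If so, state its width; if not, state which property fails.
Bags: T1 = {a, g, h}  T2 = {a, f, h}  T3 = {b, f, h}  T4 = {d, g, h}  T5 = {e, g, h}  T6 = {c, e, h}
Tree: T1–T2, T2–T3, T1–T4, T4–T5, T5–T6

Every vertex of G appears in some bag (union = {a, b, c, d, e, f, g, h}); every edge is covered by a bag; and for each vertex v the set of bags containing v is connected in the bag tree. The decomposition is therefore valid. The largest bag has 3 vertices, so the width is 2.

Yes; width 2.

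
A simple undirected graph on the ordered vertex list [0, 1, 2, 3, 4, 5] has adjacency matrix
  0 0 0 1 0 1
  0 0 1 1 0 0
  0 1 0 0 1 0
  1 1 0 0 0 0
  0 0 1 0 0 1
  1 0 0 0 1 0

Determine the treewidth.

A width-2 tree decomposition is:
Bags: B1 = {2, 4, 5}  B2 = {0, 2, 5}  B3 = {0, 2, 3}  B4 = {1, 2, 3}
Tree: B1–B2, B2–B3, B3–B4
The largest bag has 3 vertices, giving width 2; this decomposition certifies tw(G) ≤ 2. Since 2–4–5–0–3–1–2 is a cycle in G, G is not acyclic. Forests are exactly the graphs of treewidth ≤ 1, so tw(G) ≥ 2. The upper and lower bounds meet at 2, so that is the treewidth.

2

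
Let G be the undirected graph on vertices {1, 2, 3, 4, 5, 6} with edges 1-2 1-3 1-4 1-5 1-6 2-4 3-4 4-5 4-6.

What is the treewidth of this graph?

2

A width-2 tree decomposition is:
Bags: B1 = {1, 2, 4}  B2 = {1, 4, 5}  B3 = {1, 3, 4}  B4 = {1, 4, 6}
Tree: B1–B2, B1–B3, B3–B4
Each bag holds 3 vertices, so the decomposition has width 2, which upper-bounds the treewidth. Conversely, {1, 2, 4} is a clique of size 3, and the vertices of any clique must share a bag in every tree decomposition; so some bag has ≥ 3 vertices and tw(G) ≥ 2. Hence tw(G) = 2 exactly.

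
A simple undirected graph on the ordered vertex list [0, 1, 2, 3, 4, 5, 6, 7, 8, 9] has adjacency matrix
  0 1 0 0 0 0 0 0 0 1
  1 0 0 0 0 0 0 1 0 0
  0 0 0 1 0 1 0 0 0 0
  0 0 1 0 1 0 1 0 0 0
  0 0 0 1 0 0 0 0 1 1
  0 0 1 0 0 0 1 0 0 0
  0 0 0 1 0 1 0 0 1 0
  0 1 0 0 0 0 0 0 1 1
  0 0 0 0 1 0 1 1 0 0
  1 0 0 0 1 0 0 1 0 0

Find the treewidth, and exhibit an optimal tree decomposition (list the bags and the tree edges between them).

Each bag holds 3 vertices, so the decomposition has width 2, which upper-bounds the treewidth. The edges 1–0–9–7–1 form a cycle, so G is not a tree and its treewidth is at least 2. Combining the bounds, tw(G) = 2.

Treewidth 2.
Bags: B1 = {0, 1, 7}  B2 = {0, 7, 9}  B3 = {7, 8, 9}  B4 = {4, 8, 9}  B5 = {4, 6, 8}  B6 = {3, 4, 6}  B7 = {3, 5, 6}  B8 = {2, 3, 5}
Tree: B1–B2, B2–B3, B3–B4, B4–B5, B5–B6, B6–B7, B7–B8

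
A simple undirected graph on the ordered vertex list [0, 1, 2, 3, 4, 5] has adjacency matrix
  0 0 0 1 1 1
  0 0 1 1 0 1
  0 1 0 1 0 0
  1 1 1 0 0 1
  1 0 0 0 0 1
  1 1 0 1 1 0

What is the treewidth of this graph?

2

A width-2 tree decomposition is:
Bags: B1 = {1, 3, 5}  B2 = {0, 3, 5}  B3 = {0, 4, 5}  B4 = {1, 2, 3}
Tree: B1–B2, B2–B3, B1–B4
Each bag holds 3 vertices, so the decomposition has width 2, which upper-bounds the treewidth. On the other hand G contains the 3-clique {0, 3, 5}. A clique must lie in a single bag of any decomposition, so no decomposition can have width below 2. Hence tw(G) = 2 exactly.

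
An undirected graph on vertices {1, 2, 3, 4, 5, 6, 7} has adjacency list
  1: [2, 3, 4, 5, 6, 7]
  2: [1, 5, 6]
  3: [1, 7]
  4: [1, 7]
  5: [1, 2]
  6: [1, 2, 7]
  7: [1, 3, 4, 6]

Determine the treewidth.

A width-2 tree decomposition is:
Bags: B1 = {1, 3, 7}  B2 = {1, 6, 7}  B3 = {1, 2, 6}  B4 = {1, 4, 7}  B5 = {1, 2, 5}
Tree: B1–B2, B2–B3, B1–B4, B3–B5
The largest bag has 3 vertices, giving width 2; this decomposition certifies tw(G) ≤ 2. Conversely, {1, 2, 5} is a clique of size 3, and the vertices of any clique must share a bag in every tree decomposition; so some bag has ≥ 3 vertices and tw(G) ≥ 2. Hence tw(G) = 2 exactly.

2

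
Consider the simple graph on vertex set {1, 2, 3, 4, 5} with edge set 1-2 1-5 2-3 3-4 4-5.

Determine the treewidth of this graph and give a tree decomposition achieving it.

The largest bag has 3 vertices, giving width 2; this decomposition certifies tw(G) ≤ 2. The edges 3–4–5–1–2–3 form a cycle, so G is not a tree and its treewidth is at least 2. Combining the bounds, tw(G) = 2.

Treewidth 2.
One optimal decomposition is:
Bags: B1 = {3, 4, 5}  B2 = {1, 3, 5}  B3 = {1, 2, 3}
Tree: B1–B2, B2–B3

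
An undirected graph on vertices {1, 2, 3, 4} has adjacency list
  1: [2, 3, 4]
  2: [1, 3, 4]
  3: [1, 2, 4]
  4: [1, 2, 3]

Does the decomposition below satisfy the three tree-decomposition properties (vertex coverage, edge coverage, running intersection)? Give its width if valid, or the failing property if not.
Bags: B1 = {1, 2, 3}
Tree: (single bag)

No — vertex 4 appears in no bag.

A tree decomposition must satisfy three properties: every vertex lies in some bag; for every edge, both endpoints lie together in some bag; and for every vertex, the bags containing it form a connected subtree. Here vertex 4 appears in no bag, so the decomposition is invalid.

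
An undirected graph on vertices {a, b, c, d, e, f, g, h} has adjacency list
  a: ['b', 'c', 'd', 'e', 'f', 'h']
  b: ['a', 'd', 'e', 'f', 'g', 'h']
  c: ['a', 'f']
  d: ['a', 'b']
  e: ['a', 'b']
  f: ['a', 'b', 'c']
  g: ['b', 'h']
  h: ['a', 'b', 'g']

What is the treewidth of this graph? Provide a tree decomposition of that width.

Treewidth 2.
One such decomposition:
Bags: B1 = {a, b, f}  B2 = {a, b, h}  B3 = {a, b, e}  B4 = {a, b, d}  B5 = {b, g, h}  B6 = {a, c, f}
Tree: B1–B2, B1–B3, B2–B4, B2–B5, B1–B6

Each bag holds 3 vertices, so the decomposition has width 2, which upper-bounds the treewidth. Conversely, {a, c, f} is a clique of size 3, and the vertices of any clique must share a bag in every tree decomposition; so some bag has ≥ 3 vertices and tw(G) ≥ 2. Hence tw(G) = 2 exactly.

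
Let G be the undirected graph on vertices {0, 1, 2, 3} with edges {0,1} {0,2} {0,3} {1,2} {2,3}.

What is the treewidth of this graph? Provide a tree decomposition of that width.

Treewidth 2.
One optimal decomposition is:
Bags: B1 = {0, 1, 2}  B2 = {0, 2, 3}
Tree: B1–B2

The largest bag has 3 vertices, giving width 2; this decomposition certifies tw(G) ≤ 2. On the other hand G contains the 3-clique {0, 1, 2}. A clique must lie in a single bag of any decomposition, so no decomposition can have width below 2. The upper and lower bounds meet at 2, so that is the treewidth.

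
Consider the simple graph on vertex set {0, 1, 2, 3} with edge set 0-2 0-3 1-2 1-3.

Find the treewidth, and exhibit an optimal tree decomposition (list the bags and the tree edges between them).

The largest bag has 3 vertices, giving width 2; this decomposition certifies tw(G) ≤ 2. For the lower bound, G contains the cycle 0–2–1–3–0, so G is not a forest; only forests have treewidth ≤ 1, hence tw(G) ≥ 2. Combining the bounds, tw(G) = 2.

Treewidth 2.
One such decomposition:
Bags: B1 = {0, 1, 2}  B2 = {0, 1, 3}
Tree: B1–B2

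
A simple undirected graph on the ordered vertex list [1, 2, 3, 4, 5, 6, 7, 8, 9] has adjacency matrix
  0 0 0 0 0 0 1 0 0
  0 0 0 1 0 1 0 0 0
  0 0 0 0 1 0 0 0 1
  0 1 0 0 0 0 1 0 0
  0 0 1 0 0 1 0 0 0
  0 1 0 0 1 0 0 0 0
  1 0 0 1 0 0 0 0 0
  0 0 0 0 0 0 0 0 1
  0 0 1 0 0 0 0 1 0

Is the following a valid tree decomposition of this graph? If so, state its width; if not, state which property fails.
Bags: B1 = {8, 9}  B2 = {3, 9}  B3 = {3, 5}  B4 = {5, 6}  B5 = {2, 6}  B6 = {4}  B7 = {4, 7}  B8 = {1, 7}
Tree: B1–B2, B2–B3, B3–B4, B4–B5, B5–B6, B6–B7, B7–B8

A tree decomposition must satisfy three properties: every vertex lies in some bag; for every edge, both endpoints lie together in some bag; and for every vertex, the bags containing it form a connected subtree. Here edge (2,4) lies in no bag, so the decomposition is invalid.

No — edge (2,4) lies in no bag.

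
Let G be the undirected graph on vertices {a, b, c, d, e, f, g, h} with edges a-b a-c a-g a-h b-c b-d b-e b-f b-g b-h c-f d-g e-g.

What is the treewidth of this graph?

A width-2 tree decomposition is:
Bags: B1 = {a, b, h}  B2 = {a, b, g}  B3 = {b, e, g}  B4 = {b, d, g}  B5 = {a, b, c}  B6 = {b, c, f}
Tree: B1–B2, B2–B3, B2–B4, B2–B5, B5–B6
Every bag has size at most 3, so the width is 3 − 1 = 2 and tw(G) ≤ 2. On the other hand G contains the 3-clique {b, d, g}. A clique must lie in a single bag of any decomposition, so no decomposition can have width below 2. Therefore the treewidth is 2.

2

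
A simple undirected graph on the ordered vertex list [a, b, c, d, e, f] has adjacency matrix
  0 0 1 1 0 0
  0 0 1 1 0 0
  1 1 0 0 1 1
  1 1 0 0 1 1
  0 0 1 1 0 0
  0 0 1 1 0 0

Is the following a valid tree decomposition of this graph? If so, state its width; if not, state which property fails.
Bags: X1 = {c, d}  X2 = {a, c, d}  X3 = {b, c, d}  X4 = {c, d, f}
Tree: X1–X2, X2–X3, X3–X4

A tree decomposition must satisfy three properties: every vertex lies in some bag; for every edge, both endpoints lie together in some bag; and for every vertex, the bags containing it form a connected subtree. Here vertex e appears in no bag, so the decomposition is invalid.

No — vertex e appears in no bag.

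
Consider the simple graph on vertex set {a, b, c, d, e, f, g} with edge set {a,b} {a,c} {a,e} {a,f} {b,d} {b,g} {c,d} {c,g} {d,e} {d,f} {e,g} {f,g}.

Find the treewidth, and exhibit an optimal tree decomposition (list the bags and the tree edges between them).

The largest bag has 4 vertices, giving width 3; this decomposition certifies tw(G) ≤ 3. For the lower bound: the 4 vertex sets {c,d}, {f,g}, {a}, {b} are disjoint, each induces a connected subgraph, and every pair is joined by at least one edge of G. Contracting each set to a single vertex therefore yields K_{4} as a minor, and since treewidth is minor-monotone, tw(G) ≥ tw(K_{4}) = 3. The upper and lower bounds meet at 3, so that is the treewidth.

Treewidth 3.
Bags: B1 = {a, c, d, g}  B2 = {a, d, f, g}  B3 = {a, b, d, g}  B4 = {a, d, e, g}
Tree: B1–B2, B2–B3, B3–B4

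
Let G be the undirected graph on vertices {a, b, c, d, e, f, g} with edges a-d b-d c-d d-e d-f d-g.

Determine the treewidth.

A width-1 tree decomposition is:
Bags: B1 = {b, d}  B2 = {c, d}  B3 = {a, d}  B4 = {d, f}  B5 = {d, e}  B6 = {d, g}
Tree: B1–B2, B1–B3, B3–B4, B4–B5, B4–B6
Every bag has size at most 2, so the width is 2 − 1 = 1 and tw(G) ≤ 1. Since G has at least one edge (e.g. b–d), it is not an edgeless graph, so tw(G) ≥ 1. Therefore the treewidth is 1.

1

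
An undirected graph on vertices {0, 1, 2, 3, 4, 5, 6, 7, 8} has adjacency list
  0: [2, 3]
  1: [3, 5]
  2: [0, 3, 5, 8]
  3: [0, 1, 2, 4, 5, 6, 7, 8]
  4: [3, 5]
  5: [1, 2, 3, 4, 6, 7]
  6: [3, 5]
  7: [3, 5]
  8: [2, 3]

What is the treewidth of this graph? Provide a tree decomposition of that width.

Treewidth 2.
One optimal decomposition is:
Bags: B1 = {2, 3, 5}  B2 = {3, 5, 6}  B3 = {3, 4, 5}  B4 = {2, 3, 8}  B5 = {3, 5, 7}  B6 = {0, 2, 3}  B7 = {1, 3, 5}
Tree: B1–B2, B2–B3, B1–B4, B2–B5, B1–B6, B3–B7

Every bag has size at most 3, so the width is 3 − 1 = 2 and tw(G) ≤ 2. On the other hand G contains the 3-clique {0, 2, 3}. A clique must lie in a single bag of any decomposition, so no decomposition can have width below 2. Therefore the treewidth is 2.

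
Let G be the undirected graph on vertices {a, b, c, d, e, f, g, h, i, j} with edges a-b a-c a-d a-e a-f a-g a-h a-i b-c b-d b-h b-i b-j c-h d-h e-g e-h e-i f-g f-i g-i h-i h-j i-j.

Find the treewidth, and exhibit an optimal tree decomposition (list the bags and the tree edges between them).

Treewidth 3.
One optimal decomposition is:
Bags: B1 = {a, f, g, i}  B2 = {a, e, g, i}  B3 = {a, e, h, i}  B4 = {a, b, h, i}  B5 = {a, b, d, h}  B6 = {b, h, i, j}  B7 = {a, b, c, h}
Tree: B1–B2, B2–B3, B3–B4, B4–B5, B4–B6, B4–B7

The largest bag has 4 vertices, giving width 3; this decomposition certifies tw(G) ≤ 3. For the lower bound, the 4 vertices {b, h, i, j} are pairwise adjacent, and any tree decomposition puts a clique entirely inside one bag — forcing width ≥ 3. Hence tw(G) = 3 exactly.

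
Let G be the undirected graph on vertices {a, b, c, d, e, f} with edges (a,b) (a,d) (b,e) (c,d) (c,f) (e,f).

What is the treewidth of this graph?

A width-2 tree decomposition is:
Bags: B1 = {c, d, f}  B2 = {a, d, f}  B3 = {a, b, f}  B4 = {b, e, f}
Tree: B1–B2, B2–B3, B3–B4
Each bag holds 3 vertices, so the decomposition has width 2, which upper-bounds the treewidth. Since f–c–d–a–b–e–f is a cycle in G, G is not acyclic. Forests are exactly the graphs of treewidth ≤ 1, so tw(G) ≥ 2. Therefore the treewidth is 2.

2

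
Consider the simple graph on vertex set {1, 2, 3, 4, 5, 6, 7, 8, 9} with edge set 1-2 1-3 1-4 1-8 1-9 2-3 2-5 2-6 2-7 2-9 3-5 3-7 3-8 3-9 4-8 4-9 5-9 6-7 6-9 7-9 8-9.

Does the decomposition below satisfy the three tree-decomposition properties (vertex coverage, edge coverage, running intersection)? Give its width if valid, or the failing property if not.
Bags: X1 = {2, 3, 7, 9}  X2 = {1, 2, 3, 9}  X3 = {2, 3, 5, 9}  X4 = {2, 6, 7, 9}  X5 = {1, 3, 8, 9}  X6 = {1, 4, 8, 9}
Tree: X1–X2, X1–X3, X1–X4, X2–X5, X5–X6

Vertex coverage: the bags together contain {1, 2, 3, 4, 5, 6, 7, 8, 9}, the full vertex set. Edge coverage: each edge of G has both endpoints in at least one bag. Running intersection: for every vertex, the bags containing it form a connected subtree. All three properties hold, so this is a valid tree decomposition of width max|bag| − 1 = 3, and hence tw(G) ≤ 3.

Yes; width 3.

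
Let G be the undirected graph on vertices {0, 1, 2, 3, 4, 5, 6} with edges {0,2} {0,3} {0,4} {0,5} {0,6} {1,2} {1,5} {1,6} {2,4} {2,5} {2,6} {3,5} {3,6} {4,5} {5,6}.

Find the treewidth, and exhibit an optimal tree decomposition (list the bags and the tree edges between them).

The largest bag has 4 vertices, giving width 3; this decomposition certifies tw(G) ≤ 3. On the other hand G contains the 4-clique {0, 2, 4, 5}. A clique must lie in a single bag of any decomposition, so no decomposition can have width below 3. The upper and lower bounds meet at 3, so that is the treewidth.

Treewidth 3.
One such decomposition:
Bags: B1 = {0, 2, 5, 6}  B2 = {0, 3, 5, 6}  B3 = {1, 2, 5, 6}  B4 = {0, 2, 4, 5}
Tree: B1–B2, B1–B3, B1–B4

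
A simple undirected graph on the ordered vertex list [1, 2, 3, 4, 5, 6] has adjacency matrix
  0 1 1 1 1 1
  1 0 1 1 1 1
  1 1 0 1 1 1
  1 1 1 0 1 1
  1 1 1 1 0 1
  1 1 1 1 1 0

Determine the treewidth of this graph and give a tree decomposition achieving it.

Treewidth 5.
Bags: B1 = {1, 2, 3, 4, 5, 6}
Tree: (single bag)

With just one bag of size 6, the width is 6 − 1 = 5, so tw(G) ≤ 5. Conversely, {1, 2, 3, 4, 5, 6} is a clique of size 6, and the vertices of any clique must share a bag in every tree decomposition; so some bag has ≥ 6 vertices and tw(G) ≥ 5. Combining the bounds, tw(G) = 5.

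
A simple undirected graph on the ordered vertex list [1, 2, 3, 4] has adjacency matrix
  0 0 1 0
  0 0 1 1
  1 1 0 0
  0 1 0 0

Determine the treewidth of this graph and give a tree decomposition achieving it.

Treewidth 1.
One optimal decomposition is:
Bags: B1 = {1, 3}  B2 = {2, 3}  B3 = {2, 4}
Tree: B1–B2, B2–B3

Each bag holds 2 vertices, so the decomposition has width 1, which upper-bounds the treewidth. Since G has at least one edge (e.g. 1–3), it is not an edgeless graph, so tw(G) ≥ 1. Hence tw(G) = 1 exactly.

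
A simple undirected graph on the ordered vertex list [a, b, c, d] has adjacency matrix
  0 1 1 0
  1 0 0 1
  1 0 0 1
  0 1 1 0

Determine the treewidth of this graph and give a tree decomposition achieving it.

Treewidth 2.
One optimal decomposition is:
Bags: B1 = {b, c, d}  B2 = {a, b, c}
Tree: B1–B2

Every bag has size at most 3, so the width is 3 − 1 = 2 and tw(G) ≤ 2. The edges c–d–b–a–c form a cycle, so G is not a tree and its treewidth is at least 2. Combining the bounds, tw(G) = 2.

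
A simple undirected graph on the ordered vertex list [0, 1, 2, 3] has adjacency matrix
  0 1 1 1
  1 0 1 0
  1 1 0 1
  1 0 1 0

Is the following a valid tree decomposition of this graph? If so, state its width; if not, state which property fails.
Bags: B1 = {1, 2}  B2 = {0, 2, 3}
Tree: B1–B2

No — edge (0,1) lies in no bag.

A tree decomposition must satisfy three properties: every vertex lies in some bag; for every edge, both endpoints lie together in some bag; and for every vertex, the bags containing it form a connected subtree. Here edge (0,1) lies in no bag, so the decomposition is invalid.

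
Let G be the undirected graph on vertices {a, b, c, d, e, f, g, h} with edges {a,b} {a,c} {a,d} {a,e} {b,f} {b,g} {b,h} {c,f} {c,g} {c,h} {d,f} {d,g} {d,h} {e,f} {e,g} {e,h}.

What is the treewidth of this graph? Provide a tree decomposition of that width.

Every bag has size at most 5, so the width is 5 − 1 = 4 and tw(G) ≤ 4. For the lower bound: the 5 vertex sets {a,c}, {e,h}, {d,g}, {b}, {f} are disjoint, each induces a connected subgraph, and every pair is joined by at least one edge of G. Contracting each set to a single vertex therefore yields K_{5} as a minor, and since treewidth is minor-monotone, tw(G) ≥ tw(K_{5}) = 4. The upper and lower bounds meet at 4, so that is the treewidth.

Treewidth 4.
One such decomposition:
Bags: B1 = {a, b, c, d, e}  B2 = {b, c, d, e, h}  B3 = {b, c, d, e, g}  B4 = {b, c, d, e, f}
Tree: B1–B2, B2–B3, B3–B4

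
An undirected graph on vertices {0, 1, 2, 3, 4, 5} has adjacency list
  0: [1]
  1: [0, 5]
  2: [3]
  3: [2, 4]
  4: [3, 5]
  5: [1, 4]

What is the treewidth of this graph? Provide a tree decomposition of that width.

Treewidth 1.
Bags: B1 = {2, 3}  B2 = {3, 4}  B3 = {4, 5}  B4 = {1, 5}  B5 = {0, 1}
Tree: B1–B2, B2–B3, B3–B4, B4–B5

Every bag has size at most 2, so the width is 2 − 1 = 1 and tw(G) ≤ 1. G has an edge, so its treewidth is at least 1. The upper and lower bounds meet at 1, so that is the treewidth.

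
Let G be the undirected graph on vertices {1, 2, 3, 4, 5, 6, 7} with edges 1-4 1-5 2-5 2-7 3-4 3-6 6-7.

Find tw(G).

A width-2 tree decomposition is:
Bags: B1 = {2, 5, 7}  B2 = {5, 6, 7}  B3 = {3, 5, 6}  B4 = {3, 4, 5}  B5 = {1, 4, 5}
Tree: B1–B2, B2–B3, B3–B4, B4–B5
Every bag has size at most 3, so the width is 3 − 1 = 2 and tw(G) ≤ 2. The edges 5–2–7–6–3–4–1–5 form a cycle, so G is not a tree and its treewidth is at least 2. Combining the bounds, tw(G) = 2.

2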